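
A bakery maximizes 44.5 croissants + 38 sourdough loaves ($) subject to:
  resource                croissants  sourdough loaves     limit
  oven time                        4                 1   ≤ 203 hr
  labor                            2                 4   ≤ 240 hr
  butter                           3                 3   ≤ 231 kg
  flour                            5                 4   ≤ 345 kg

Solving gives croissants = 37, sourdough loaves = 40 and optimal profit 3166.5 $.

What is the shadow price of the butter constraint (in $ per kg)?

4

Binding: butter and flour. Non-binding: oven time (15 unused), labor (6 unused).
By complementary slackness, y = 0 for the non-binding constraints.
From A_Bᵀ y = c: 3·y_butter + 5·y_flour = 44.5; 3·y_butter + 4·y_flour = 38.
Solving: y_butter = 4, y_flour = 6.5.
Shadow price of butter = 4.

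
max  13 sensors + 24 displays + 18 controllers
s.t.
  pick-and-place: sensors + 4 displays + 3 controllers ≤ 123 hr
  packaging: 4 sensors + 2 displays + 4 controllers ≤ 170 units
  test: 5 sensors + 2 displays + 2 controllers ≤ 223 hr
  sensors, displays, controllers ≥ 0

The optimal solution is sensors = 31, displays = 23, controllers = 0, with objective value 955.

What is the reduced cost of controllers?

-5

At the optimum: pick-and-place uses 123 of 123 (binding); packaging uses 170 of 170 (binding); test uses 201 of 223 (slack = 22).
Since test is not tight, its dual is 0.
From A_Bᵀ y = c: 1·y_pick-and-place + 4·y_packaging = 13; 4·y_pick-and-place + 2·y_packaging = 24.
→ y_pick-and-place = 5 and y_packaging = 2.
Reduced cost of controllers: c₃ − yᵀa₃ = 18 − (5·3 + 2·4) = 18 − 23 = -5.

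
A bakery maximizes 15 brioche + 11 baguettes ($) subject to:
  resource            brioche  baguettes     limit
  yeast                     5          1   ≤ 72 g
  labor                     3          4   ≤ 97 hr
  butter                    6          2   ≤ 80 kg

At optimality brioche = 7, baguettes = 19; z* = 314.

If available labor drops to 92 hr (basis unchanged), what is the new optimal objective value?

Check each constraint at x*: yeast 54/72 (slack 18); labor 97/97 (tight); butter 80/80 (tight).
By complementary slackness, y = 0 for the non-binding constraint.
Dual feasibility on the basic columns requires 3·y_labor + 6·y_butter = 15, 4·y_labor + 2·y_butter = 11.
This yields shadow prices y_labor = 2, y_butter = 1.5.
Δz = y_labor·Δb = 2 × (-5) = -10, so new z* = 314 − 10 = 304.

304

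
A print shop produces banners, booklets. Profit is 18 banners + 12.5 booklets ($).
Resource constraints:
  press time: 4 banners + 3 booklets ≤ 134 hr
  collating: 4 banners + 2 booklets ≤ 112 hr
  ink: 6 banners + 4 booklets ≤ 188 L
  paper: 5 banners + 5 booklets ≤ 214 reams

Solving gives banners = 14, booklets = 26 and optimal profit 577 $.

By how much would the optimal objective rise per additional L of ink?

Check each constraint at x*: press time 134/134 (tight); collating 108/112 (slack 4); ink 188/188 (tight); paper 200/214 (slack 14).
By complementary slackness, y = 0 for the non-binding constraints.
Dual feasibility on the basic columns requires 4·y_press time + 6·y_ink = 18, 3·y_press time + 4·y_ink = 12.5.
→ y_press time = 1.5 and y_ink = 2.
Shadow price of ink = 2.

2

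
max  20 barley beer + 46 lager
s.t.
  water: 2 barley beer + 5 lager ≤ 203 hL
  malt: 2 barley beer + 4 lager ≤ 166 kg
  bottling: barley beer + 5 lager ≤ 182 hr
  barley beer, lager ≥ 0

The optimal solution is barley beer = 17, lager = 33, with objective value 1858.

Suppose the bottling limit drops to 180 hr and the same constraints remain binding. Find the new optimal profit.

Binding: malt and bottling. Non-binding: water (4 unused).
By complementary slackness, y = 0 for the non-binding constraint.
The binding rows give the dual system: 2·y_malt + 1·y_bottling = 20 and 4·y_malt + 5·y_bottling = 46.
This yields shadow prices y_malt = 9, y_bottling = 2.
Δz = y_bottling·Δb = 2 × (-2) = -4, so new z* = 1858 − 4 = 1854.

1854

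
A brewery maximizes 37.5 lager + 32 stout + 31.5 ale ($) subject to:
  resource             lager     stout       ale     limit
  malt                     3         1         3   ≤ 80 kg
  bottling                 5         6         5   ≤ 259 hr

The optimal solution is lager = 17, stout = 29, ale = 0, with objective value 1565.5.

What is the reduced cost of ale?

Check each constraint at x*: malt 80/80 (tight); bottling 259/259 (tight).
From A_Bᵀ y = c: 3·y_malt + 5·y_bottling = 37.5; 1·y_malt + 6·y_bottling = 32.
This yields shadow prices y_malt = 5, y_bottling = 4.5.
Reduced cost of ale: c₃ − yᵀa₃ = 31.5 − (5·3 + 4.5·5) = 31.5 − 37.5 = -6.

-6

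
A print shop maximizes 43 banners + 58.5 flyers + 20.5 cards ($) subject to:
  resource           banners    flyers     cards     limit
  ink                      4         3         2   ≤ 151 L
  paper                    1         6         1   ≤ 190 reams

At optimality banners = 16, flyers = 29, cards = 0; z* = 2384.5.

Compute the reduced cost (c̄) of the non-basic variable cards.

Both ink and paper are binding at x*.
Dual feasibility on the basic columns requires 4·y_ink + 1·y_paper = 43, 3·y_ink + 6·y_paper = 58.5.
This yields shadow prices y_ink = 9.5, y_paper = 5.
Reduced cost of cards: c₃ − yᵀa₃ = 20.5 − (9.5·2 + 5·1) = 20.5 − 24 = -3.5.

-3.5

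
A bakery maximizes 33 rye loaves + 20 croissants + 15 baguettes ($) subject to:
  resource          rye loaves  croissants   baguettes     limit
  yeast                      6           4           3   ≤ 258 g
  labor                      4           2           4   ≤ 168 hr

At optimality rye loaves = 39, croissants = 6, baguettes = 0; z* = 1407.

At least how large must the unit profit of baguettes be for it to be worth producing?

Check each constraint at x*: yeast 258/258 (tight); labor 168/168 (tight).
From A_Bᵀ y = c: 6·y_yeast + 4·y_labor = 33; 4·y_yeast + 2·y_labor = 20.
→ y_yeast = 3.5 and y_labor = 3.
baguettes enters the basis when its profit ≥ yᵀa₃ = 3.5·3 + 3·4 = 22.5.

22.5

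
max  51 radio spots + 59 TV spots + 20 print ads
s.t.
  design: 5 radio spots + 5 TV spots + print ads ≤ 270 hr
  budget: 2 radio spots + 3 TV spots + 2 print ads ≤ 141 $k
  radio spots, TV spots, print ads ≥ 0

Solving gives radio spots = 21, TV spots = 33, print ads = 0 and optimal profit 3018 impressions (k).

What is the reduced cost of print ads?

At the optimum: design uses 270 of 270 (binding); budget uses 141 of 141 (binding).
Dual feasibility on the basic columns requires 5·y_design + 2·y_budget = 51, 5·y_design + 3·y_budget = 59.
→ y_design = 7 and y_budget = 8.
Reduced cost of print ads: c₃ − yᵀa₃ = 20 − (7·1 + 8·2) = 20 − 23 = -3.

-3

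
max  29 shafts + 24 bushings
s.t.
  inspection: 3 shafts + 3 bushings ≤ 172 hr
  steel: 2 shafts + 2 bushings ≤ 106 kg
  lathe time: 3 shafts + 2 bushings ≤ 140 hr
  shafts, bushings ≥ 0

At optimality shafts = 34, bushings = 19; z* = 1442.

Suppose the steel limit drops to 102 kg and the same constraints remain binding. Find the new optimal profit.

1414

Binding: steel and lathe time. Non-binding: inspection (13 unused).
Since inspection is not tight, its dual is 0.
Dual feasibility on the basic columns requires 2·y_steel + 3·y_lathe time = 29, 2·y_steel + 2·y_lathe time = 24.
Solving: y_steel = 7, y_lathe time = 5.
Δz = y_steel·Δb = 7 × (-4) = -28, so new z* = 1442 − 28 = 1414.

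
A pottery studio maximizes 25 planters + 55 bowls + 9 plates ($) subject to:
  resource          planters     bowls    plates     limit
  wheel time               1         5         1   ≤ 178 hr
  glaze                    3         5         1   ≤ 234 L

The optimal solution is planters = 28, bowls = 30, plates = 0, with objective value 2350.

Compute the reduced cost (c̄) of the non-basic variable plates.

-2

Check each constraint at x*: wheel time 178/178 (tight); glaze 234/234 (tight).
The binding rows give the dual system: 1·y_wheel time + 3·y_glaze = 25 and 5·y_wheel time + 5·y_glaze = 55.
→ y_wheel time = 4 and y_glaze = 7.
Reduced cost of plates: c₃ − yᵀa₃ = 9 − (4·1 + 7·1) = 9 − 11 = -2.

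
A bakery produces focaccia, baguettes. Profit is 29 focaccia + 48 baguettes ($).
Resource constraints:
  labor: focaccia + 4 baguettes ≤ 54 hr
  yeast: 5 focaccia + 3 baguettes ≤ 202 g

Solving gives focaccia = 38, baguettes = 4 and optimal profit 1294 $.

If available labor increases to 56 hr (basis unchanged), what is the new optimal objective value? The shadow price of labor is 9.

1312

Δb = 2, so new z* = 1294 + (9)·(2) = 1294 + 18 = 1312.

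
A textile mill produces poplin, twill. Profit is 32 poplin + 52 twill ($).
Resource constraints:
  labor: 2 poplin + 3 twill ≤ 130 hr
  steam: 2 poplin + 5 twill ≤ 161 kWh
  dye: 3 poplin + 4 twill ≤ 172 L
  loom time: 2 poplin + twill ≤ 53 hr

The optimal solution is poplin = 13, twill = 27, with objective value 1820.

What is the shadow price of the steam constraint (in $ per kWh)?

9

Check each constraint at x*: labor 107/130 (slack 23); steam 161/161 (tight); dye 147/172 (slack 25); loom time 53/53 (tight).
Slack constraints have shadow price 0 (complementary slackness).
From A_Bᵀ y = c: 2·y_steam + 2·y_loom time = 32; 5·y_steam + 1·y_loom time = 52.
Solving: y_steam = 9, y_loom time = 7.
Shadow price of steam = 9.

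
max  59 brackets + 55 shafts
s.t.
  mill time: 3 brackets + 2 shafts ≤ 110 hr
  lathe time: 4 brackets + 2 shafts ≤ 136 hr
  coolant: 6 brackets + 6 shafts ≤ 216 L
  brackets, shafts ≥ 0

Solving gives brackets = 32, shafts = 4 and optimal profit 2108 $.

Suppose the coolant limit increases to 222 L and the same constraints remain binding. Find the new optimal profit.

At the optimum: mill time uses 104 of 110 (slack = 6); lathe time uses 136 of 136 (binding); coolant uses 216 of 216 (binding).
Since mill time is not tight, its dual is 0.
The binding rows give the dual system: 4·y_lathe time + 6·y_coolant = 59 and 2·y_lathe time + 6·y_coolant = 55.
Solving: y_lathe time = 2, y_coolant = 8.5.
Δz = y_coolant·Δb = 8.5 × (6) = 51, so new z* = 2108 + 51 = 2159.

2159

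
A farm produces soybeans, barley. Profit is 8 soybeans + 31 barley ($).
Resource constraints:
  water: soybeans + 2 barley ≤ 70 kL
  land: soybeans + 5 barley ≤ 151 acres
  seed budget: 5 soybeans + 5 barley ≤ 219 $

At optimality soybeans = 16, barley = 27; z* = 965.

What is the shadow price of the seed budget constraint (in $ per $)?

0

At the optimum: water uses 70 of 70 (binding); land uses 151 of 151 (binding); seed budget uses 215 of 219 (slack = 4).
Since seed budget is not tight, its dual is 0.
Dual feasibility on the basic columns requires 1·y_water + 1·y_land = 8, 2·y_water + 5·y_land = 31.
→ y_water = 3 and y_land = 5.
Shadow price of seed budget = 0.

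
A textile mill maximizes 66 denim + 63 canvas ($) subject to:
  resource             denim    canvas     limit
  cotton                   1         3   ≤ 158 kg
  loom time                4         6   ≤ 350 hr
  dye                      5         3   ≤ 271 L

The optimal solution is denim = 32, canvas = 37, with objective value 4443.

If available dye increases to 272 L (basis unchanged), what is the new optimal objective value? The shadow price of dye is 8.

Δb = 1, so new z* = 4443 + (8)·(1) = 4443 + 8 = 4451.

4451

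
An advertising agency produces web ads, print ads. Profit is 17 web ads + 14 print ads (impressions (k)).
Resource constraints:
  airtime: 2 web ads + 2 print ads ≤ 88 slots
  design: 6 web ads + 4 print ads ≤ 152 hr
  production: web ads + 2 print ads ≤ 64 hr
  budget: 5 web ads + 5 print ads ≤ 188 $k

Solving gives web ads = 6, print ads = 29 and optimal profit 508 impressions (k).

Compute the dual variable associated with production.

2

At the optimum: airtime uses 70 of 88 (slack = 18); design uses 152 of 152 (binding); production uses 64 of 64 (binding); budget uses 175 of 188 (slack = 13).
Since airtime, budget are not tight, their duals are 0.
Dual feasibility on the basic columns requires 6·y_design + 1·y_production = 17, 4·y_design + 2·y_production = 14.
Solving: y_design = 2.5, y_production = 2.
Shadow price of production = 2.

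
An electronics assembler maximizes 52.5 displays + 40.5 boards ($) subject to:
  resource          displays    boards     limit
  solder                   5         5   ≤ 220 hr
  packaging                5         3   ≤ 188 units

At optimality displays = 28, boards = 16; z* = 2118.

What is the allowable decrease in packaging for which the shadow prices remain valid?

Binding constraints: solder, packaging. The basis is B = [[5,5],[5,3]] with det -10.
Per unit decrease in packaging, x* moves by d = (-0.5, 0.5).
The basis stays optimal until displays reaches 0; allowable decrease = 56 units.

56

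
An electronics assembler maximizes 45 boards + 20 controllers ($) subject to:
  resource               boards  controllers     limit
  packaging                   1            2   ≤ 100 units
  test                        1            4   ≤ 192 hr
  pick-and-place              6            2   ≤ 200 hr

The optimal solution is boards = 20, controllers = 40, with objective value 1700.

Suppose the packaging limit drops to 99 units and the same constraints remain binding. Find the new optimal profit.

1697

Binding: packaging and pick-and-place. Non-binding: test (12 unused).
Since test is not tight, its dual is 0.
Dual feasibility on the basic columns requires 1·y_packaging + 6·y_pick-and-place = 45, 2·y_packaging + 2·y_pick-and-place = 20.
→ y_packaging = 3 and y_pick-and-place = 7.
Δz = y_packaging·Δb = 3 × (-1) = -3, so new z* = 1700 − 3 = 1697.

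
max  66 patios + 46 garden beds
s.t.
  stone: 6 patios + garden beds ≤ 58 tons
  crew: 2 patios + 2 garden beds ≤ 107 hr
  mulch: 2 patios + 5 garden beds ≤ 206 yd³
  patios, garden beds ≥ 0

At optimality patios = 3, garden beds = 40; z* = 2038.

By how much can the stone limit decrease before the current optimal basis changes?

Binding constraints: stone, mulch. The basis is B = [[6,1],[2,5]] with det 28.
Per unit decrease in stone, x* moves by d = (-0.1786, 0.0714).
The basis stays optimal until patios reaches 0; allowable decrease = 16.8 tons.

16.8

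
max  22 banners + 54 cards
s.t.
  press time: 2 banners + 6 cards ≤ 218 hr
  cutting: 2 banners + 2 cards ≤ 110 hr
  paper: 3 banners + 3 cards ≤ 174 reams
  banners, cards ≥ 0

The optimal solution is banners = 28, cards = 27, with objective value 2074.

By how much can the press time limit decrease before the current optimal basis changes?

108

Binding constraints: press time, cutting. The basis is B = [[2,6],[2,2]] with det -8.
Per unit decrease in press time, x* moves by d = (0.25, -0.25).
The basis stays optimal until cards reaches 0; allowable decrease = 108 hr.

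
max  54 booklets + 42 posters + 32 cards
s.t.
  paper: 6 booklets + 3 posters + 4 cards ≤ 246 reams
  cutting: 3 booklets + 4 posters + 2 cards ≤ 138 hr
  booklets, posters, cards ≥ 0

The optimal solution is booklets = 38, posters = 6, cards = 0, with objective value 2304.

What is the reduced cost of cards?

-4

Both paper and cutting are binding at x*.
Dual feasibility on the basic columns requires 6·y_paper + 3·y_cutting = 54, 3·y_paper + 4·y_cutting = 42.
Solving: y_paper = 6, y_cutting = 6.
Reduced cost of cards: c₃ − yᵀa₃ = 32 − (6·4 + 6·2) = 32 − 36 = -4.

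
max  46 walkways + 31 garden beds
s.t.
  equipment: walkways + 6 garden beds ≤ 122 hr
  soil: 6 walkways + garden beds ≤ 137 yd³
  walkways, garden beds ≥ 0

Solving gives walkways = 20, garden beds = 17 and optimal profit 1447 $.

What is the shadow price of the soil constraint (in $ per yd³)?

7

At the optimum: equipment uses 122 of 122 (binding); soil uses 137 of 137 (binding).
From A_Bᵀ y = c: 1·y_equipment + 6·y_soil = 46; 6·y_equipment + 1·y_soil = 31.
This yields shadow prices y_equipment = 4, y_soil = 7.
Shadow price of soil = 7.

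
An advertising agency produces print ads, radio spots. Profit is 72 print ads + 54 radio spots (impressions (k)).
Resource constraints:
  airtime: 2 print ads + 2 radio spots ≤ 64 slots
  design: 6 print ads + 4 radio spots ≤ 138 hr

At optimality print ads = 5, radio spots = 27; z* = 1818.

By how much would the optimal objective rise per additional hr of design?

Check each constraint at x*: airtime 64/64 (tight); design 138/138 (tight).
The binding rows give the dual system: 2·y_airtime + 6·y_design = 72 and 2·y_airtime + 4·y_design = 54.
This yields shadow prices y_airtime = 9, y_design = 9.
Shadow price of design = 9.

9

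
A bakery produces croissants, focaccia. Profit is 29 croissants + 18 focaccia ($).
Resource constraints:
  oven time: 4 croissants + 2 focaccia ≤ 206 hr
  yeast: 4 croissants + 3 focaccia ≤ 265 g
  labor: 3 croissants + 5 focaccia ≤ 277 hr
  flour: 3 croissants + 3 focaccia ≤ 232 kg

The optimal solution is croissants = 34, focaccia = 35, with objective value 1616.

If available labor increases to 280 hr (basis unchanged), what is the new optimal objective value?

Check each constraint at x*: oven time 206/206 (tight); yeast 241/265 (slack 24); labor 277/277 (tight); flour 207/232 (slack 25).
By complementary slackness, y = 0 for the non-binding constraints.
From A_Bᵀ y = c: 4·y_oven time + 3·y_labor = 29; 2·y_oven time + 5·y_labor = 18.
This yields shadow prices y_oven time = 6.5, y_labor = 1.
Δz = y_labor·Δb = 1 × (3) = 3, so new z* = 1616 + 3 = 1619.

1619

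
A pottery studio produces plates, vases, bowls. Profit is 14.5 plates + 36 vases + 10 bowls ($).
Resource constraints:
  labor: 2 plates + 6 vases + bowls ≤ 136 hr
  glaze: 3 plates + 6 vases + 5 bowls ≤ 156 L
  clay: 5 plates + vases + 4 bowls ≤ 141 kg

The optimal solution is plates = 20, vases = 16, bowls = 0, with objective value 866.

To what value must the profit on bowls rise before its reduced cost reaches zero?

16

Binding: labor and glaze. Non-binding: clay (25 unused).
Since clay is not tight, its dual is 0.
The binding rows give the dual system: 2·y_labor + 3·y_glaze = 14.5 and 6·y_labor + 6·y_glaze = 36.
Solving: y_labor = 3.5, y_glaze = 2.5.
bowls enters the basis when its profit ≥ yᵀa₃ = 3.5·1 + 2.5·5 = 16.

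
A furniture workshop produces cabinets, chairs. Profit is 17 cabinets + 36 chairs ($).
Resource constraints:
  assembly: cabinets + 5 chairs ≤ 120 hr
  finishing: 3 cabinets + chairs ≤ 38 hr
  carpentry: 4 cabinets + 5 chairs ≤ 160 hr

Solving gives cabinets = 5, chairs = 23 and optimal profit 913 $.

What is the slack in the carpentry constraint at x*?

carpentry used = 4·5 + 5·23 = 135; slack = 160 − 135 = 25.

25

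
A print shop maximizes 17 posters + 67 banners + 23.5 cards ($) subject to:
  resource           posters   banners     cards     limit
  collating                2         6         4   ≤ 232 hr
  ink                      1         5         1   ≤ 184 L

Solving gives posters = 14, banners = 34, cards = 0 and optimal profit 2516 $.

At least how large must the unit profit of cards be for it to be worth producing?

At the optimum: collating uses 232 of 232 (binding); ink uses 184 of 184 (binding).
The binding rows give the dual system: 2·y_collating + 1·y_ink = 17 and 6·y_collating + 5·y_ink = 67.
→ y_collating = 4.5 and y_ink = 8.
cards enters the basis when its profit ≥ yᵀa₃ = 4.5·4 + 8·1 = 26.

26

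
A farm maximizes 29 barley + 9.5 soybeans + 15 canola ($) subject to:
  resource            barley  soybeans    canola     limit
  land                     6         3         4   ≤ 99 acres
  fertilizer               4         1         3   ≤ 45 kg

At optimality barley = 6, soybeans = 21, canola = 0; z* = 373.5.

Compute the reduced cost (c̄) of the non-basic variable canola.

-6

Both land and fertilizer are binding at x*.
The binding rows give the dual system: 6·y_land + 4·y_fertilizer = 29 and 3·y_land + 1·y_fertilizer = 9.5.
This yields shadow prices y_land = 1.5, y_fertilizer = 5.
Reduced cost of canola: c₃ − yᵀa₃ = 15 − (1.5·4 + 5·3) = 15 − 21 = -6.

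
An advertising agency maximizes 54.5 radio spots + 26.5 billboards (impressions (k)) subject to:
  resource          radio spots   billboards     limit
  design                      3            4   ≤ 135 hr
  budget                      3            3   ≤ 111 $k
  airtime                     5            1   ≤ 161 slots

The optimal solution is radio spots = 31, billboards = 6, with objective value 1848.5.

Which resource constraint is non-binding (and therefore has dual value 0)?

design: 117/135 (slack 18)
budget: 111/111 (binding)
airtime: 161/161 (binding)
By complementary slackness, a constraint with positive slack has shadow price 0 → design.

design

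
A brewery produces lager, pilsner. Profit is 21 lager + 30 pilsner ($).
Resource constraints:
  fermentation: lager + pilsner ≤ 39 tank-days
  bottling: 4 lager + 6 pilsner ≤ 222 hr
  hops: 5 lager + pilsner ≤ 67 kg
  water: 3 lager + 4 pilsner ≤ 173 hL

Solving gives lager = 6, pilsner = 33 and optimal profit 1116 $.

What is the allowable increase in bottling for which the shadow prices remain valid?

12

Binding constraints: fermentation, bottling. The basis is B = [[1,1],[4,6]] with det 2.
Per unit increase in bottling, x* moves by d = (-0.5, 0.5).
The basis stays optimal until lager reaches 0; allowable increase = 12 hr.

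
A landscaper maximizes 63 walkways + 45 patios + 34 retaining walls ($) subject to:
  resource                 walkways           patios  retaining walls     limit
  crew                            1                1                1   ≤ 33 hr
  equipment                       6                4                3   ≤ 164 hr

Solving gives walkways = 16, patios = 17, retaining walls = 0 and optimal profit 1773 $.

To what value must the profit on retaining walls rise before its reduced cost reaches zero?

At the optimum: crew uses 33 of 33 (binding); equipment uses 164 of 164 (binding).
The binding rows give the dual system: 1·y_crew + 6·y_equipment = 63 and 1·y_crew + 4·y_equipment = 45.
Solving: y_crew = 9, y_equipment = 9.
retaining walls enters the basis when its profit ≥ yᵀa₃ = 9·1 + 9·3 = 36.

36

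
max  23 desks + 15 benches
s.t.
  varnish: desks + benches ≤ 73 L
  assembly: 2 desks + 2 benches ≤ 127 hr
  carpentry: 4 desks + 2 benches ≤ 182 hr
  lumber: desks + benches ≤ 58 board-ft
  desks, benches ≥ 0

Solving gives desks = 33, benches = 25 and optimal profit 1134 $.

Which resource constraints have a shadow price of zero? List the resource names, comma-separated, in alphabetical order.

varnish: 58/73 (slack 15)
assembly: 116/127 (slack 11)
carpentry: 182/182 (binding)
lumber: 58/58 (binding)
By complementary slackness, a constraint with positive slack has shadow price 0 → assembly, varnish.

assembly, varnish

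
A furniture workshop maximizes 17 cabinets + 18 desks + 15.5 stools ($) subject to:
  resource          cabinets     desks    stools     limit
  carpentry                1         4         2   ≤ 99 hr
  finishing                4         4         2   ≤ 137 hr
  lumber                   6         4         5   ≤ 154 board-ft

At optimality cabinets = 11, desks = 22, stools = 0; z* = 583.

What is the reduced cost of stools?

Check each constraint at x*: carpentry 99/99 (tight); finishing 132/137 (slack 5); lumber 154/154 (tight).
By complementary slackness, y = 0 for the non-binding constraint.
The binding rows give the dual system: 1·y_carpentry + 6·y_lumber = 17 and 4·y_carpentry + 4·y_lumber = 18.
→ y_carpentry = 2 and y_lumber = 2.5.
Reduced cost of stools: c₃ − yᵀa₃ = 15.5 − (2·2 + 2.5·5) = 15.5 − 16.5 = -1.

-1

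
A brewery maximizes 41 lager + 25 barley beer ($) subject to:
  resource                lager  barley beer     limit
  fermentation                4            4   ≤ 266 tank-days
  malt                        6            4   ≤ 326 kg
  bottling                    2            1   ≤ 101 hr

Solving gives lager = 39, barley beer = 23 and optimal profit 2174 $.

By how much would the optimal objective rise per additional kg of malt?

4.5

At the optimum: fermentation uses 248 of 266 (slack = 18); malt uses 326 of 326 (binding); bottling uses 101 of 101 (binding).
Slack constraints have shadow price 0 (complementary slackness).
Dual feasibility on the basic columns requires 6·y_malt + 2·y_bottling = 41, 4·y_malt + 1·y_bottling = 25.
→ y_malt = 4.5 and y_bottling = 7.
Shadow price of malt = 4.5.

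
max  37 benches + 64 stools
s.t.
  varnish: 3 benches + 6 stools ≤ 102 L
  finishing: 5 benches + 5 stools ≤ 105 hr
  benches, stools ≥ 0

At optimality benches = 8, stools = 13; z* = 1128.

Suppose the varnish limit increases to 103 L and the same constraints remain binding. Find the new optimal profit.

1137

At the optimum: varnish uses 102 of 102 (binding); finishing uses 105 of 105 (binding).
The binding rows give the dual system: 3·y_varnish + 5·y_finishing = 37 and 6·y_varnish + 5·y_finishing = 64.
Solving: y_varnish = 9, y_finishing = 2.
Δz = y_varnish·Δb = 9 × (1) = 9, so new z* = 1128 + 9 = 1137.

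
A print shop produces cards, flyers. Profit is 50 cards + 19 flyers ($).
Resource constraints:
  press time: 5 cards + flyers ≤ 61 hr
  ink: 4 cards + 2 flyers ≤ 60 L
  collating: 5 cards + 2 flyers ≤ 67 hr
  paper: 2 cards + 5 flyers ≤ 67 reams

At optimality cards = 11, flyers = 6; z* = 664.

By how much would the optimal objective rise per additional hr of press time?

1

At the optimum: press time uses 61 of 61 (binding); ink uses 56 of 60 (slack = 4); collating uses 67 of 67 (binding); paper uses 52 of 67 (slack = 15).
Slack constraints have shadow price 0 (complementary slackness).
The binding rows give the dual system: 5·y_press time + 5·y_collating = 50 and 1·y_press time + 2·y_collating = 19.
→ y_press time = 1 and y_collating = 9.
Shadow price of press time = 1.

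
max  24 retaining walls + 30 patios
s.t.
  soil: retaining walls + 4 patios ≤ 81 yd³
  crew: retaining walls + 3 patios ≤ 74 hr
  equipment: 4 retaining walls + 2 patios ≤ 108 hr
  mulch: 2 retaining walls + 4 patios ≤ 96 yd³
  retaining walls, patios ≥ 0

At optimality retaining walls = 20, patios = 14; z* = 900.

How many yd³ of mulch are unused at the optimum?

mulch used = 2·20 + 4·14 = 96; slack = 96 − 96 = 0.

0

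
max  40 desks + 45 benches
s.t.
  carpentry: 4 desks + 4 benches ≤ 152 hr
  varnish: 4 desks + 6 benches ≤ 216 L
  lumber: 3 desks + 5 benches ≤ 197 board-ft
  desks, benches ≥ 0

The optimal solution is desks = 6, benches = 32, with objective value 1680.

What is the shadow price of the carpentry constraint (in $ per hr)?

Check each constraint at x*: carpentry 152/152 (tight); varnish 216/216 (tight); lumber 178/197 (slack 19).
Since lumber is not tight, its dual is 0.
From A_Bᵀ y = c: 4·y_carpentry + 4·y_varnish = 40; 4·y_carpentry + 6·y_varnish = 45.
→ y_carpentry = 7.5 and y_varnish = 2.5.
Shadow price of carpentry = 7.5.

7.5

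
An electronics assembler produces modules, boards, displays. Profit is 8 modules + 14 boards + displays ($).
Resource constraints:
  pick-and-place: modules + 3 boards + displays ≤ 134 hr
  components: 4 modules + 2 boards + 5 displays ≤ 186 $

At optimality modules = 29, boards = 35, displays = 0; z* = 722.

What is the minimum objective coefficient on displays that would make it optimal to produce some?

9

Check each constraint at x*: pick-and-place 134/134 (tight); components 186/186 (tight).
Dual feasibility on the basic columns requires 1·y_pick-and-place + 4·y_components = 8, 3·y_pick-and-place + 2·y_components = 14.
→ y_pick-and-place = 4 and y_components = 1.
displays enters the basis when its profit ≥ yᵀa₃ = 4·1 + 1·5 = 9.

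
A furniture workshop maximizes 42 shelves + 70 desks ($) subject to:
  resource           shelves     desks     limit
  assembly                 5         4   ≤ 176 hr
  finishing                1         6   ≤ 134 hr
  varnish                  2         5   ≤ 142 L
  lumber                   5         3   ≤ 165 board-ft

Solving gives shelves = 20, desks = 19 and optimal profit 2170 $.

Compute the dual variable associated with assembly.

7

Check each constraint at x*: assembly 176/176 (tight); finishing 134/134 (tight); varnish 135/142 (slack 7); lumber 157/165 (slack 8).
Slack constraints have shadow price 0 (complementary slackness).
From A_Bᵀ y = c: 5·y_assembly + 1·y_finishing = 42; 4·y_assembly + 6·y_finishing = 70.
Solving: y_assembly = 7, y_finishing = 7.
Shadow price of assembly = 7.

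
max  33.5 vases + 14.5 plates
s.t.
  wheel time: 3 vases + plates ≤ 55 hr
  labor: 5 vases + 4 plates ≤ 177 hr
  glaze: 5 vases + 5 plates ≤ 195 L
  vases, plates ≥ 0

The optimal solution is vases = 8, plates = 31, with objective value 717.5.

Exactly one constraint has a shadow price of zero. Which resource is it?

labor

wheel time: 55/55 (binding)
labor: 164/177 (slack 13)
glaze: 195/195 (binding)
By complementary slackness, a constraint with positive slack has shadow price 0 → labor.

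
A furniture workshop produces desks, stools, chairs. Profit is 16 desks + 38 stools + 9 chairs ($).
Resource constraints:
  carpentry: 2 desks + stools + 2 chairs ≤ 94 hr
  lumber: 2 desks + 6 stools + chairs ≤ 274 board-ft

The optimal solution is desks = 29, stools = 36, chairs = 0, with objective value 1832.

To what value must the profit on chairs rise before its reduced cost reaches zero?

Check each constraint at x*: carpentry 94/94 (tight); lumber 274/274 (tight).
The binding rows give the dual system: 2·y_carpentry + 2·y_lumber = 16 and 1·y_carpentry + 6·y_lumber = 38.
→ y_carpentry = 2 and y_lumber = 6.
chairs enters the basis when its profit ≥ yᵀa₃ = 2·2 + 6·1 = 10.

10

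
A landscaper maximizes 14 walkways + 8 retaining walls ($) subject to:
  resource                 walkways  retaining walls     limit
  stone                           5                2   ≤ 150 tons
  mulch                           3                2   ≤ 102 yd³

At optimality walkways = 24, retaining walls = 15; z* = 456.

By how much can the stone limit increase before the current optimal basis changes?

Binding constraints: stone, mulch. The basis is B = [[5,2],[3,2]] with det 4.
Per unit increase in stone, x* moves by d = (0.5, -0.75).
The basis stays optimal until retaining walls reaches 0; allowable increase = 20 tons.

20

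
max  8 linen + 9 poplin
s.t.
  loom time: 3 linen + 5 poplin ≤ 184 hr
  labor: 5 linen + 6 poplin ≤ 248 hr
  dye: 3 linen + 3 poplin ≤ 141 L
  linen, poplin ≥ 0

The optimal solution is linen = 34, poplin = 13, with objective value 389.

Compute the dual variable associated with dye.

1

At the optimum: loom time uses 167 of 184 (slack = 17); labor uses 248 of 248 (binding); dye uses 141 of 141 (binding).
Slack constraints have shadow price 0 (complementary slackness).
From A_Bᵀ y = c: 5·y_labor + 3·y_dye = 8; 6·y_labor + 3·y_dye = 9.
→ y_labor = 1 and y_dye = 1.
Shadow price of dye = 1.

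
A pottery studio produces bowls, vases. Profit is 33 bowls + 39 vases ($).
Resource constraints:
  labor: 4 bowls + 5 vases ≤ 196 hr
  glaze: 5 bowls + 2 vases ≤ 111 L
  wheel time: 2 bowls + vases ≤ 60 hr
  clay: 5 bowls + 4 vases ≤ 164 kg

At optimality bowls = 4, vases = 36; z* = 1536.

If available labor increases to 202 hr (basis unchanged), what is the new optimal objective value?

Binding: labor and clay. Non-binding: glaze (19 unused), wheel time (16 unused).
Since glaze, wheel time are not tight, their duals are 0.
Dual feasibility on the basic columns requires 4·y_labor + 5·y_clay = 33, 5·y_labor + 4·y_clay = 39.
This yields shadow prices y_labor = 7, y_clay = 1.
Δz = y_labor·Δb = 7 × (6) = 42, so new z* = 1536 + 42 = 1578.

1578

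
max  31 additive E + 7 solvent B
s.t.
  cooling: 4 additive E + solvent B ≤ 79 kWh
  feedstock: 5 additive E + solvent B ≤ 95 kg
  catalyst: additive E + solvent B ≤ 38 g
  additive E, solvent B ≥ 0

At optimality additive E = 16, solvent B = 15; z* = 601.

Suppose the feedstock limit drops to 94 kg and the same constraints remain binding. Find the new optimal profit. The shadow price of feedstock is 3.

598

Δb = -1, so new z* = 601 + (3)·(-1) = 601 − 3 = 598.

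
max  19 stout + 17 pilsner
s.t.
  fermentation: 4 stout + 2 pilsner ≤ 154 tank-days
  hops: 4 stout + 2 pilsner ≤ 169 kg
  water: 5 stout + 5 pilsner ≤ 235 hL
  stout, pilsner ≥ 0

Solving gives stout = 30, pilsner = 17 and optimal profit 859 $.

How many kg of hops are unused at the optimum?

hops used = 4·30 + 2·17 = 154; slack = 169 − 154 = 15.

15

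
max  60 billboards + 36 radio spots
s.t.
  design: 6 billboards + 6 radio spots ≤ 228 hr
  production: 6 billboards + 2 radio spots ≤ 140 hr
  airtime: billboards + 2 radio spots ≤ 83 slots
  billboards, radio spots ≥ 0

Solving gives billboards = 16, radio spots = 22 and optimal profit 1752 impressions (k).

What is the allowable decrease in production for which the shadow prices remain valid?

Binding constraints: design, production. The basis is B = [[6,6],[6,2]] with det -24.
Per unit decrease in production, x* moves by d = (-0.25, 0.25).
The basis stays optimal until billboards reaches 0; allowable decrease = 64 hr.

64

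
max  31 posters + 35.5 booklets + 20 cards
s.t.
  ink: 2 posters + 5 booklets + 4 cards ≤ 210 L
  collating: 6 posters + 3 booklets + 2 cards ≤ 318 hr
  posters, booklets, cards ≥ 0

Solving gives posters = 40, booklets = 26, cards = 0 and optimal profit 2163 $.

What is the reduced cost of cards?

Both ink and collating are binding at x*.
Dual feasibility on the basic columns requires 2·y_ink + 6·y_collating = 31, 5·y_ink + 3·y_collating = 35.5.
→ y_ink = 5 and y_collating = 3.5.
Reduced cost of cards: c₃ − yᵀa₃ = 20 − (5·4 + 3.5·2) = 20 − 27 = -7.

-7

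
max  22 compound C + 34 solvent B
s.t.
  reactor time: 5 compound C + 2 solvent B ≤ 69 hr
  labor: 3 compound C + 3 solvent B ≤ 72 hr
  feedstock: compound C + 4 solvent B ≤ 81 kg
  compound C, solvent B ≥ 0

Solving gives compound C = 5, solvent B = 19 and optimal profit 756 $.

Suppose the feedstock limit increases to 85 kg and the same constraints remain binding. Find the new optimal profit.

772

At the optimum: reactor time uses 63 of 69 (slack = 6); labor uses 72 of 72 (binding); feedstock uses 81 of 81 (binding).
Slack constraints have shadow price 0 (complementary slackness).
The binding rows give the dual system: 3·y_labor + 1·y_feedstock = 22 and 3·y_labor + 4·y_feedstock = 34.
Solving: y_labor = 6, y_feedstock = 4.
Δz = y_feedstock·Δb = 4 × (4) = 16, so new z* = 756 + 16 = 772.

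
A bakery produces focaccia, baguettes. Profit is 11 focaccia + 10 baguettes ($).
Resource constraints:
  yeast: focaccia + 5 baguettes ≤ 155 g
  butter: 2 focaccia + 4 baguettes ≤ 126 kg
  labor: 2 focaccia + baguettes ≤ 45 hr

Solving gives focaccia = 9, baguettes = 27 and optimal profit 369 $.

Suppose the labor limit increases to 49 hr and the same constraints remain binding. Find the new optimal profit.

385

At the optimum: yeast uses 144 of 155 (slack = 11); butter uses 126 of 126 (binding); labor uses 45 of 45 (binding).
Since yeast is not tight, its dual is 0.
The binding rows give the dual system: 2·y_butter + 2·y_labor = 11 and 4·y_butter + 1·y_labor = 10.
This yields shadow prices y_butter = 1.5, y_labor = 4.
Δz = y_labor·Δb = 4 × (4) = 16, so new z* = 369 + 16 = 385.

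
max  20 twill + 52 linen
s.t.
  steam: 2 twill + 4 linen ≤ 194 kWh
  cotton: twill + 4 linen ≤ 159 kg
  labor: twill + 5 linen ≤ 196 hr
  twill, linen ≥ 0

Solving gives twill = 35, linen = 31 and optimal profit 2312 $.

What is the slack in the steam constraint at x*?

steam used = 2·35 + 4·31 = 194; slack = 194 − 194 = 0.

0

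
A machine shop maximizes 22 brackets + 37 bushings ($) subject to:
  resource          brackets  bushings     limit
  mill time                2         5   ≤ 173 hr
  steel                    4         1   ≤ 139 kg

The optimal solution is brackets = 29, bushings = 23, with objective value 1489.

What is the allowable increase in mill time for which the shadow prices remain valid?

522

Binding constraints: mill time, steel. The basis is B = [[2,5],[4,1]] with det -18.
Per unit increase in mill time, x* moves by d = (-0.0556, 0.2222).
The basis stays optimal until brackets reaches 0; allowable increase = 522 hr.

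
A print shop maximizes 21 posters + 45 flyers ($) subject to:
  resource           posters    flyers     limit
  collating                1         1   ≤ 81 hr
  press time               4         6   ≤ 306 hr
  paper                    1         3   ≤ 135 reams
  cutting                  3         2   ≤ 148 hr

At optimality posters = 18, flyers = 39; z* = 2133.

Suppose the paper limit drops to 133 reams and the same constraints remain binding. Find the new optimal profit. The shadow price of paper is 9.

2115

Δb = -2, so new z* = 2133 + (9)·(-2) = 2133 − 18 = 2115.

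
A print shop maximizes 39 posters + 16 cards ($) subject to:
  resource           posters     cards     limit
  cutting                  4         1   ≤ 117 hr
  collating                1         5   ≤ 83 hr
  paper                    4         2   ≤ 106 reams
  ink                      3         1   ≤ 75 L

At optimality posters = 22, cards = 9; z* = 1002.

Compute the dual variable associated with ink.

7

Check each constraint at x*: cutting 97/117 (slack 20); collating 67/83 (slack 16); paper 106/106 (tight); ink 75/75 (tight).
Slack constraints have shadow price 0 (complementary slackness).
The binding rows give the dual system: 4·y_paper + 3·y_ink = 39 and 2·y_paper + 1·y_ink = 16.
Solving: y_paper = 4.5, y_ink = 7.
Shadow price of ink = 7.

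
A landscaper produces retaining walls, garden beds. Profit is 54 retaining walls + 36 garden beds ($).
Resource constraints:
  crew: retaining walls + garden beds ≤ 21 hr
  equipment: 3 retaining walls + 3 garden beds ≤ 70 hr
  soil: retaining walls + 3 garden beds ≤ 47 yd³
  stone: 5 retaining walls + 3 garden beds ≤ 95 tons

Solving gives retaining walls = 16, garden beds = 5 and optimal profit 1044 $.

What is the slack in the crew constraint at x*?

0

crew used = 1·16 + 1·5 = 21; slack = 21 − 21 = 0.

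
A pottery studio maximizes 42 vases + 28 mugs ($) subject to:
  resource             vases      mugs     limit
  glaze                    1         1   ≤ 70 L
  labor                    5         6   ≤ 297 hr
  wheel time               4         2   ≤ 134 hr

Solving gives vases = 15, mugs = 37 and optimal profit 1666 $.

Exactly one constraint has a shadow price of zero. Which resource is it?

glaze: 52/70 (slack 18)
labor: 297/297 (binding)
wheel time: 134/134 (binding)
By complementary slackness, a constraint with positive slack has shadow price 0 → glaze.

glaze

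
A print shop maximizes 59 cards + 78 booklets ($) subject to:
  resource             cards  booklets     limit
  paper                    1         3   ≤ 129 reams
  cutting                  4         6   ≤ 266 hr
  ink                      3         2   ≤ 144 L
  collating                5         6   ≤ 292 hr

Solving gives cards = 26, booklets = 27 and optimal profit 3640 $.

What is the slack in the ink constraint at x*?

ink used = 3·26 + 2·27 = 132; slack = 144 − 132 = 12.

12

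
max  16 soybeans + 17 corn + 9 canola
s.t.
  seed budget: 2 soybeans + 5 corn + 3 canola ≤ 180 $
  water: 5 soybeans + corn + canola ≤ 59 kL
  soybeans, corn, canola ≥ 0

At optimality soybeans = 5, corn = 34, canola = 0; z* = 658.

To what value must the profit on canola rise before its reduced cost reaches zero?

Both seed budget and water are binding at x*.
The binding rows give the dual system: 2·y_seed budget + 5·y_water = 16 and 5·y_seed budget + 1·y_water = 17.
Solving: y_seed budget = 3, y_water = 2.
canola enters the basis when its profit ≥ yᵀa₃ = 3·3 + 2·1 = 11.

11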